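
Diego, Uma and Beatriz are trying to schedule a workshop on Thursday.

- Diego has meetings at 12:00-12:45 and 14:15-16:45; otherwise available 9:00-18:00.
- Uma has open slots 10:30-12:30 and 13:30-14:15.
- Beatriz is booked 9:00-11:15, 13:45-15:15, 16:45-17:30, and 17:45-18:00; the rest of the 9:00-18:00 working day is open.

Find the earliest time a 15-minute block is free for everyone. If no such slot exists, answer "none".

Diego free within 09:00–18:00: 09:00–12:00, 12:45–14:15, 16:45–18:00.
Beatriz free within 09:00–18:00: 11:15–13:45, 15:15–16:45, 17:30–17:45.
Diego ∩ Uma: 10:30–12:00, 13:30–14:15.
Diego ∩ Uma ∩ Beatriz: 11:15–12:00, 13:30–13:45.
Windows ≥ 15 min: 11:15–12:00, 13:30–13:45.
Earliest such window starts at 11:15.

11:15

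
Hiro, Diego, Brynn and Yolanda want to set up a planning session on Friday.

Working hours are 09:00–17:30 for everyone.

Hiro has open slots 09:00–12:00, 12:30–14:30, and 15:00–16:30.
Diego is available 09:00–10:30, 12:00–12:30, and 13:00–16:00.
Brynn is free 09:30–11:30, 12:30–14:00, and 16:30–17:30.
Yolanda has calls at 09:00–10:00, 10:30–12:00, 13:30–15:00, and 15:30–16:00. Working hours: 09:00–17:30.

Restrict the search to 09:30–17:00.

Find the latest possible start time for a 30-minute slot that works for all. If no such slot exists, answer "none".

13:00

Yolanda free within 09:00–17:30: 10:00–10:30, 12:00–13:30, 15:00–15:30, 16:00–17:30.
Hiro ∩ Diego: 09:00–10:30, 13:00–14:30, 15:00–16:00.
Hiro ∩ Diego ∩ Brynn: 09:30–10:30, 13:00–14:00.
Hiro ∩ Diego ∩ Brynn ∩ Yolanda: 10:00–10:30, 13:00–13:30.
Restricted to 09:30–17:00: 10:00–10:30, 13:00–13:30.
Windows ≥ 30 min: 10:00–10:30, 13:00–13:30.
Latest start in the last window 13:00–13:30 is 13:30 − 30 min = 13:00.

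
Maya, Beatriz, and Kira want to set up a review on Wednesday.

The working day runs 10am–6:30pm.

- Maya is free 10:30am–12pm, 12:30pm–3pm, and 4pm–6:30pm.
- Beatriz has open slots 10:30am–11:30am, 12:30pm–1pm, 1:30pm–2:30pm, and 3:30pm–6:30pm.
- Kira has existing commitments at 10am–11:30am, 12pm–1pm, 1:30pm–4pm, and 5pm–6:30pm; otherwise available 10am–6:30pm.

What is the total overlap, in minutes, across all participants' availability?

60 minutes

Kira free within 10:00–18:30: 11:30–12:00, 13:00–13:30, 16:00–17:00.
Maya ∩ Beatriz: 10:30–11:30, 12:30–13:00, 13:30–14:30, 16:00–18:30.
Maya ∩ Beatriz ∩ Kira: 16:00–17:00.
Total common minutes: 60.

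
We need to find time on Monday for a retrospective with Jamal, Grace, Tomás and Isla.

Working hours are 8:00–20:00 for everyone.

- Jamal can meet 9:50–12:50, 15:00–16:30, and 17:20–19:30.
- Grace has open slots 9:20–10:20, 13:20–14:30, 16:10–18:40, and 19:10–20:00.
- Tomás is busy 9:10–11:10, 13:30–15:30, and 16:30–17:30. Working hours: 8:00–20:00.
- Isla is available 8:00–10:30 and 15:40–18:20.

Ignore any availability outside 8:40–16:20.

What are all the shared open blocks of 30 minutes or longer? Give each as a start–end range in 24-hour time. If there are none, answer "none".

Tomás free within 08:00–20:00: 08:00–09:10, 11:10–13:30, 15:30–16:30, 17:30–20:00.
Jamal ∩ Grace: 09:50–10:20, 16:10–16:30, 17:20–18:40, 19:10–19:30.
Jamal ∩ Grace ∩ Tomás: 16:10–16:30, 17:30–18:40, 19:10–19:30.
Jamal ∩ Grace ∩ Tomás ∩ Isla: 16:10–16:30, 17:30–18:20.
Restricted to 08:40–16:20: 16:10–16:20.
Windows ≥ 30 min: (none).

none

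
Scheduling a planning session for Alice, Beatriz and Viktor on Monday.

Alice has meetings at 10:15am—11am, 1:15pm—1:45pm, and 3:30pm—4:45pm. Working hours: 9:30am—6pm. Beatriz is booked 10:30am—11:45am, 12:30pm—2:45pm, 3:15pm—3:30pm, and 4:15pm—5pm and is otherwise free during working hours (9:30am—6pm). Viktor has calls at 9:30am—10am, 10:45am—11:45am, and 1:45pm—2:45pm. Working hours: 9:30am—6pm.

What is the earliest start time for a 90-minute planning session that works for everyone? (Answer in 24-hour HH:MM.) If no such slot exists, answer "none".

Alice free within 09:30–18:00: 09:30–10:15, 11:00–13:15, 13:45–15:30, 16:45–18:00.
Beatriz free within 09:30–18:00: 09:30–10:30, 11:45–12:30, 14:45–15:15, 15:30–16:15, 17:00–18:00.
Viktor free within 09:30–18:00: 10:00–10:45, 11:45–13:45, 14:45–18:00.
Alice ∩ Beatriz: 09:30–10:15, 11:45–12:30, 14:45–15:15, 17:00–18:00.
Alice ∩ Beatriz ∩ Viktor: 10:00–10:15, 11:45–12:30, 14:45–15:15, 17:00–18:00.
Windows ≥ 90 min: (none).

none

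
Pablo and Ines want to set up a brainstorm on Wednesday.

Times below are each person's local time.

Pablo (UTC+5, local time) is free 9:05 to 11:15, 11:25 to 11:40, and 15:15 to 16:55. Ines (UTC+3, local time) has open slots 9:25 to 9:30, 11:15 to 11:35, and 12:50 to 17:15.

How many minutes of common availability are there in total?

105 minutes

Pablo → UTC: 04:05–06:15, 06:25–06:40, 10:15–11:55.
Ines → UTC: 06:25–06:30, 08:15–08:35, 09:50–14:15.
Pablo ∩ Ines: 06:25–06:30, 10:15–11:55.
Total common minutes: 5 + 100 = 105.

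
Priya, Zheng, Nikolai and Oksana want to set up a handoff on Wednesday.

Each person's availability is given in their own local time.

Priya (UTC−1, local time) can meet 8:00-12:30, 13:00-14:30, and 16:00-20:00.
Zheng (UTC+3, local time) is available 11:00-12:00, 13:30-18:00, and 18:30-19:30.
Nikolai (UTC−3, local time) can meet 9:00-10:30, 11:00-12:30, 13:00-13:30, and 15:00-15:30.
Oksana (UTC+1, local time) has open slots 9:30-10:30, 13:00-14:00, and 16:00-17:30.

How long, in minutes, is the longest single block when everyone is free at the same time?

Priya → UTC: 09:00–13:30, 14:00–15:30, 17:00–21:00.
Zheng → UTC: 08:00–09:00, 10:30–15:00, 15:30–16:30.
Nikolai → UTC: 12:00–13:30, 14:00–15:30, 16:00–16:30, 18:00–18:30.
Oksana → UTC: 08:30–09:30, 12:00–13:00, 15:00–16:30.
Priya ∩ Zheng: 10:30–13:30, 14:00–15:00.
Priya ∩ Zheng ∩ Nikolai: 12:00–13:30, 14:00–15:00.
Priya ∩ Zheng ∩ Nikolai ∩ Oksana: 12:00–13:00.
Single common window of 60 minutes.

60 minutes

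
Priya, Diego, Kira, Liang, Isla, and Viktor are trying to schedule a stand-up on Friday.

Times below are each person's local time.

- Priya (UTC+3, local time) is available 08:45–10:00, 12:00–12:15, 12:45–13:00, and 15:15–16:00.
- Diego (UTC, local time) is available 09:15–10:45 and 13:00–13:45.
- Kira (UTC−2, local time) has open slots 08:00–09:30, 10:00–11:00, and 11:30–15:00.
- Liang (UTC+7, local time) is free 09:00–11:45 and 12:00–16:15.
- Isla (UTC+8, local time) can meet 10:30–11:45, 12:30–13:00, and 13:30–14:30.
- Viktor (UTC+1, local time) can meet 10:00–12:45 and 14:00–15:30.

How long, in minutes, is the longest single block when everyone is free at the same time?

Priya → UTC: 05:45–07:00, 09:00–09:15, 09:45–10:00, 12:15–13:00.
Diego → UTC: 09:15–10:45, 13:00–13:45.
Kira → UTC: 10:00–11:30, 12:00–13:00, 13:30–17:00.
Liang → UTC: 02:00–04:45, 05:00–09:15.
Isla → UTC: 02:30–03:45, 04:30–05:00, 05:30–06:30.
Viktor → UTC: 09:00–11:45, 13:00–14:30.
Priya ∩ Diego: 09:45–10:00.
Priya ∩ Diego ∩ Kira: (none).
Priya ∩ Diego ∩ Kira ∩ Liang: (none).
Priya ∩ Diego ∩ Kira ∩ Liang ∩ Isla: (none).
Priya ∩ Diego ∩ Kira ∩ Liang ∩ Isla ∩ Viktor: (none).
No common window.

0 minutes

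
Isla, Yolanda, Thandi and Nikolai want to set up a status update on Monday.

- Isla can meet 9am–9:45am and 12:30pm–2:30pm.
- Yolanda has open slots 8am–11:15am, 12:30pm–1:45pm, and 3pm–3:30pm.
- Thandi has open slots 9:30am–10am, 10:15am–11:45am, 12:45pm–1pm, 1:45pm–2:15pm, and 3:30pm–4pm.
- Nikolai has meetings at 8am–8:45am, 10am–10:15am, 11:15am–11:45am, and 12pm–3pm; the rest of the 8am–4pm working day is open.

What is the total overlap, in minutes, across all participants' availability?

Nikolai free within 08:00–16:00: 08:45–10:00, 10:15–11:15, 11:45–12:00, 15:00–16:00.
Isla ∩ Yolanda: 09:00–09:45, 12:30–13:45.
Isla ∩ Yolanda ∩ Thandi: 09:30–09:45, 12:45–13:00.
Isla ∩ Yolanda ∩ Thandi ∩ Nikolai: 09:30–09:45.
Total common minutes: 15.

15 minutes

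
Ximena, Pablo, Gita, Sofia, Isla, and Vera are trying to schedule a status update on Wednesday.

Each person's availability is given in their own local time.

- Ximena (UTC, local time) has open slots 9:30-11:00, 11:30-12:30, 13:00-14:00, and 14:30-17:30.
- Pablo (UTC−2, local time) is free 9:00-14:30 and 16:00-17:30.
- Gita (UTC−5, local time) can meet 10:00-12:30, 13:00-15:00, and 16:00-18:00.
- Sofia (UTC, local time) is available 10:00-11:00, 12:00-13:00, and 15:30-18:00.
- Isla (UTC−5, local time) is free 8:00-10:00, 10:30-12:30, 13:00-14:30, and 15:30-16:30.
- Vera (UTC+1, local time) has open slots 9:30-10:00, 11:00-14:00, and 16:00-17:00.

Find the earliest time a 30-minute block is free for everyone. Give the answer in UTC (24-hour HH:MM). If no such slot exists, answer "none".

Ximena → UTC: 09:30–11:00, 11:30–12:30, 13:00–14:00, 14:30–17:30.
Pablo → UTC: 11:00–16:30, 18:00–19:30.
Gita → UTC: 15:00–17:30, 18:00–20:00, 21:00–23:00.
Sofia → UTC: 10:00–11:00, 12:00–13:00, 15:30–18:00.
Isla → UTC: 13:00–15:00, 15:30–17:30, 18:00–19:30, 20:30–21:30.
Vera → UTC: 08:30–09:00, 10:00–13:00, 15:00–16:00.
Ximena ∩ Pablo: 11:30–12:30, 13:00–14:00, 14:30–16:30.
Ximena ∩ Pablo ∩ Gita: 15:00–16:30.
Ximena ∩ Pablo ∩ Gita ∩ Sofia: 15:30–16:30.
Ximena ∩ Pablo ∩ Gita ∩ Sofia ∩ Isla: 15:30–16:30.
Ximena ∩ Pablo ∩ Gita ∩ Sofia ∩ Isla ∩ Vera: 15:30–16:00.
Windows ≥ 30 min: 15:30–16:00.
Earliest such window starts at 15:30.

15:30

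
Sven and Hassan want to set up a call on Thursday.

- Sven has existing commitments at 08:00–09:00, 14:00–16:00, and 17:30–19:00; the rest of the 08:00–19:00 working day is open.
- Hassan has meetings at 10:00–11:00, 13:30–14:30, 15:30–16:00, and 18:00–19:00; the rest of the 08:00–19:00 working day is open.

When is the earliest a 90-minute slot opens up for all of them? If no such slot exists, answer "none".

Sven free within 08:00–19:00: 09:00–14:00, 16:00–17:30.
Hassan free within 08:00–19:00: 08:00–10:00, 11:00–13:30, 14:30–15:30, 16:00–18:00.
Sven ∩ Hassan: 09:00–10:00, 11:00–13:30, 16:00–17:30.
Windows ≥ 90 min: 11:00–13:30, 16:00–17:30.
Earliest such window starts at 11:00.

11:00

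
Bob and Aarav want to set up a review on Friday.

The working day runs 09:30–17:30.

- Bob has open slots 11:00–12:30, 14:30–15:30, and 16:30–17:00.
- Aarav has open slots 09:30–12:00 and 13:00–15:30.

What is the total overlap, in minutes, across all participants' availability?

120 minutes

Bob ∩ Aarav: 11:00–12:00, 14:30–15:30.
Total common minutes: 60 + 60 = 120.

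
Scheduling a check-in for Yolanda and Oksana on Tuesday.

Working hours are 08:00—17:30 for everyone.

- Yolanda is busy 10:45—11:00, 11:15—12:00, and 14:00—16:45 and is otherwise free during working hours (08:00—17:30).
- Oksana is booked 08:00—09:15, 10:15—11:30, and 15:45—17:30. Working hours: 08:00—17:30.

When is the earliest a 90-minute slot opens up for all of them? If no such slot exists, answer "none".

12:00

Yolanda free within 08:00–17:30: 08:00–10:45, 11:00–11:15, 12:00–14:00, 16:45–17:30.
Oksana free within 08:00–17:30: 09:15–10:15, 11:30–15:45.
Yolanda ∩ Oksana: 09:15–10:15, 12:00–14:00.
Windows ≥ 90 min: 12:00–14:00.
Earliest such window starts at 12:00.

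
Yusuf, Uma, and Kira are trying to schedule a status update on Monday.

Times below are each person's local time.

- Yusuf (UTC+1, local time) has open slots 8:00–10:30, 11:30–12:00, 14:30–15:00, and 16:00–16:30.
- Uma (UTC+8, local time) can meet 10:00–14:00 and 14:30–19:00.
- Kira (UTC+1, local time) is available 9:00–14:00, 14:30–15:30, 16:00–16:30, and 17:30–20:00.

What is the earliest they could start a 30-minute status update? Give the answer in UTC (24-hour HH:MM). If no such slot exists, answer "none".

Yusuf → UTC: 07:00–09:30, 10:30–11:00, 13:30–14:00, 15:00–15:30.
Uma → UTC: 02:00–06:00, 06:30–11:00.
Kira → UTC: 08:00–13:00, 13:30–14:30, 15:00–15:30, 16:30–19:00.
Yusuf ∩ Uma: 07:00–09:30, 10:30–11:00.
Yusuf ∩ Uma ∩ Kira: 08:00–09:30, 10:30–11:00.
Windows ≥ 30 min: 08:00–09:30, 10:30–11:00.
Earliest such window starts at 08:00.

08:00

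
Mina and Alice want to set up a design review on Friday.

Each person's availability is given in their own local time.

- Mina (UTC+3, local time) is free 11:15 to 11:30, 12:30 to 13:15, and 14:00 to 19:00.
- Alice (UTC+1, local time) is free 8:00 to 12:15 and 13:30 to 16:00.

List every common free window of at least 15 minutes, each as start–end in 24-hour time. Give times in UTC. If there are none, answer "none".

Mina → UTC: 08:15–08:30, 09:30–10:15, 11:00–16:00.
Alice → UTC: 07:00–11:15, 12:30–15:00.
Mina ∩ Alice: 08:15–08:30, 09:30–10:15, 11:00–11:15, 12:30–15:00.
Windows ≥ 15 min: 08:15–08:30, 09:30–10:15, 11:00–11:15, 12:30–15:00.

08:15–08:30, 09:30–10:15, 11:00–11:15, 12:30–15:00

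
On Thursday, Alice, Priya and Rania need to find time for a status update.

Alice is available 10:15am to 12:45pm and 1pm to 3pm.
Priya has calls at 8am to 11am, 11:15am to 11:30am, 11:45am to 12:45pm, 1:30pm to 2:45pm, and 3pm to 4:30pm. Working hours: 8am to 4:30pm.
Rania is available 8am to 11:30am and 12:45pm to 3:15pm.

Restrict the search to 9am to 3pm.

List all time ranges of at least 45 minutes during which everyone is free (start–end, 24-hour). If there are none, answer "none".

Priya free within 08:00–16:30: 11:00–11:15, 11:30–11:45, 12:45–13:30, 14:45–15:00.
Alice ∩ Priya: 11:00–11:15, 11:30–11:45, 13:00–13:30, 14:45–15:00.
Alice ∩ Priya ∩ Rania: 11:00–11:15, 13:00–13:30, 14:45–15:00.
Restricted to 09:00–15:00: 11:00–11:15, 13:00–13:30, 14:45–15:00.
Windows ≥ 45 min: (none).

none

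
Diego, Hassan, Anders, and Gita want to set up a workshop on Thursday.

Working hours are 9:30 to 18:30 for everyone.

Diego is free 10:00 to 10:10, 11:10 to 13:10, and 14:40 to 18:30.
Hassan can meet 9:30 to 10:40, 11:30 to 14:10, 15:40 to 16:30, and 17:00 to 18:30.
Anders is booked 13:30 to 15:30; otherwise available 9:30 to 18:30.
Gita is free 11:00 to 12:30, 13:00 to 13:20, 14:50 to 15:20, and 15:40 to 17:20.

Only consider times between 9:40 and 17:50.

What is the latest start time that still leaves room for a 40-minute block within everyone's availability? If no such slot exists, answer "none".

15:50

Anders free within 09:30–18:30: 09:30–13:30, 15:30–18:30.
Diego ∩ Hassan: 10:00–10:10, 11:30–13:10, 15:40–16:30, 17:00–18:30.
Diego ∩ Hassan ∩ Anders: 10:00–10:10, 11:30–13:10, 15:40–16:30, 17:00–18:30.
Diego ∩ Hassan ∩ Anders ∩ Gita: 11:30–12:30, 13:00–13:10, 15:40–16:30, 17:00–17:20.
Restricted to 09:40–17:50: 11:30–12:30, 13:00–13:10, 15:40–16:30, 17:00–17:20.
Windows ≥ 40 min: 11:30–12:30, 15:40–16:30.
Latest start in the last window 15:40–16:30 is 16:30 − 40 min = 15:50.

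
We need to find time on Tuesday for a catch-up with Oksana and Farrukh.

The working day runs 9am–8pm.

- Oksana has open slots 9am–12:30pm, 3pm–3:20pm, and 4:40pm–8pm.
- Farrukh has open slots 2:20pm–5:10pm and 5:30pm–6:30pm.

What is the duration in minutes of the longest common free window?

60 minutes

Oksana ∩ Farrukh: 15:00–15:20, 16:40–17:10, 17:30–18:30.
Common window lengths: 20, 30, 60 min; longest is 60.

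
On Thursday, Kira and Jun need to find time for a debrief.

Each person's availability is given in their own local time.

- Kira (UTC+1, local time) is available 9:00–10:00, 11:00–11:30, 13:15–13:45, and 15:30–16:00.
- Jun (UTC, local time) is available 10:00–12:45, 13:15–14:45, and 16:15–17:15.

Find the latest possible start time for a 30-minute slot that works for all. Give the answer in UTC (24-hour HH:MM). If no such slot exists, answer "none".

12:15

Kira → UTC: 08:00–09:00, 10:00–10:30, 12:15–12:45, 14:30–15:00.
Jun → UTC: 10:00–12:45, 13:15–14:45, 16:15–17:15.
Kira ∩ Jun: 10:00–10:30, 12:15–12:45, 14:30–14:45.
Windows ≥ 30 min: 10:00–10:30, 12:15–12:45.
Latest start in the last window 12:15–12:45 is 12:45 − 30 min = 12:15.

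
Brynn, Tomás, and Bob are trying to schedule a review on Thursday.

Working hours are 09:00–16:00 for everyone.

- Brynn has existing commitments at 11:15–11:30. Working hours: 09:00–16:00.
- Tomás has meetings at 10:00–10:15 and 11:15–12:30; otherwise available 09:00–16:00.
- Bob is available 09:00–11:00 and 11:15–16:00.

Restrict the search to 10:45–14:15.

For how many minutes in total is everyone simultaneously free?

120 minutes

Brynn free within 09:00–16:00: 09:00–11:15, 11:30–16:00.
Tomás free within 09:00–16:00: 09:00–10:00, 10:15–11:15, 12:30–16:00.
Brynn ∩ Tomás: 09:00–10:00, 10:15–11:15, 12:30–16:00.
Brynn ∩ Tomás ∩ Bob: 09:00–10:00, 10:15–11:00, 12:30–16:00.
Restricted to 10:45–14:15: 10:45–11:00, 12:30–14:15.
Total common minutes: 15 + 105 = 120.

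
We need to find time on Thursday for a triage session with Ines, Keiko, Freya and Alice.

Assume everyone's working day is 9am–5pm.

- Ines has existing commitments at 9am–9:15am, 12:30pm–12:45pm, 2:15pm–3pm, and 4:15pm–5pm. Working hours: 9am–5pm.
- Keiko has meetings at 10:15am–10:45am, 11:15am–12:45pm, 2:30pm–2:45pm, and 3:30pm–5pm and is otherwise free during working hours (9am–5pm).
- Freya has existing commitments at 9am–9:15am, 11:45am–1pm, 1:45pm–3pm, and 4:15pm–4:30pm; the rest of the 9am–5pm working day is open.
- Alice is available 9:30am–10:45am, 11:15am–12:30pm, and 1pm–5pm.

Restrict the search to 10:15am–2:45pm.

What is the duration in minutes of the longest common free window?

45 minutes

Ines free within 09:00–17:00: 09:15–12:30, 12:45–14:15, 15:00–16:15.
Keiko free within 09:00–17:00: 09:00–10:15, 10:45–11:15, 12:45–14:30, 14:45–15:30.
Freya free within 09:00–17:00: 09:15–11:45, 13:00–13:45, 15:00–16:15, 16:30–17:00.
Ines ∩ Keiko: 09:15–10:15, 10:45–11:15, 12:45–14:15, 15:00–15:30.
Ines ∩ Keiko ∩ Freya: 09:15–10:15, 10:45–11:15, 13:00–13:45, 15:00–15:30.
Ines ∩ Keiko ∩ Freya ∩ Alice: 09:30–10:15, 13:00–13:45, 15:00–15:30.
Restricted to 10:15–14:45: 13:00–13:45.
Single common window of 45 minutes.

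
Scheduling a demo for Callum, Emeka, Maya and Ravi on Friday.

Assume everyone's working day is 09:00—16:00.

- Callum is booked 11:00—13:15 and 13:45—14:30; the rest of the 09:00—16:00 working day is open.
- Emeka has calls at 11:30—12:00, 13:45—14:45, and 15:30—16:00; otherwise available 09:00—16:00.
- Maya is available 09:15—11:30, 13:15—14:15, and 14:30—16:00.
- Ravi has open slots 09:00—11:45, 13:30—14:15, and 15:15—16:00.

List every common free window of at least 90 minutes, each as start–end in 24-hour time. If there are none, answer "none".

Callum free within 09:00–16:00: 09:00–11:00, 13:15–13:45, 14:30–16:00.
Emeka free within 09:00–16:00: 09:00–11:30, 12:00–13:45, 14:45–15:30.
Callum ∩ Emeka: 09:00–11:00, 13:15–13:45, 14:45–15:30.
Callum ∩ Emeka ∩ Maya: 09:15–11:00, 13:15–13:45, 14:45–15:30.
Callum ∩ Emeka ∩ Maya ∩ Ravi: 09:15–11:00, 13:30–13:45, 15:15–15:30.
Windows ≥ 90 min: 09:15–11:00.

09:15–11:00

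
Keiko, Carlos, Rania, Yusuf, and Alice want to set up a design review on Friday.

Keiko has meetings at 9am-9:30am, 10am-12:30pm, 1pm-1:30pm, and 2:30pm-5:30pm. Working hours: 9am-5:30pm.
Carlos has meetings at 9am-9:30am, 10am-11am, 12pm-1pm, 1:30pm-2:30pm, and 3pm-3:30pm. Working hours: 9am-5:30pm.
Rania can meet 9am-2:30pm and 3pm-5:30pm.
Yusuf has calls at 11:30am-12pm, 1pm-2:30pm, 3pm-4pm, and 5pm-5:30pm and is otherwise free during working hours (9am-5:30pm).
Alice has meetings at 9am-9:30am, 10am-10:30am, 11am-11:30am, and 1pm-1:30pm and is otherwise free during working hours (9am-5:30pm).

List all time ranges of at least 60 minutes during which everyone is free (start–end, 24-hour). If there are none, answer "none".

Keiko free within 09:00–17:30: 09:30–10:00, 12:30–13:00, 13:30–14:30.
Carlos free within 09:00–17:30: 09:30–10:00, 11:00–12:00, 13:00–13:30, 14:30–15:00, 15:30–17:30.
Yusuf free within 09:00–17:30: 09:00–11:30, 12:00–13:00, 14:30–15:00, 16:00–17:00.
Alice free within 09:00–17:30: 09:30–10:00, 10:30–11:00, 11:30–13:00, 13:30–17:30.
Keiko ∩ Carlos: 09:30–10:00.
Keiko ∩ Carlos ∩ Rania: 09:30–10:00.
Keiko ∩ Carlos ∩ Rania ∩ Yusuf: 09:30–10:00.
Keiko ∩ Carlos ∩ Rania ∩ Yusuf ∩ Alice: 09:30–10:00.
Windows ≥ 60 min: (none).

none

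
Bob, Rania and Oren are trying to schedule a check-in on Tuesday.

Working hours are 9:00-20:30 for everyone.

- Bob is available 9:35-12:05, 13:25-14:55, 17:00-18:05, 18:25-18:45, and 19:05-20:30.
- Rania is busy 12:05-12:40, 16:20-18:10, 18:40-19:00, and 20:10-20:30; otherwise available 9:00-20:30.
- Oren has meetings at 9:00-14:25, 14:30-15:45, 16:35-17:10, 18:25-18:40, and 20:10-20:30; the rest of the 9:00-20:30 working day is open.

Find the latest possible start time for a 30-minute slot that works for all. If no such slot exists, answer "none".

Rania free within 09:00–20:30: 09:00–12:05, 12:40–16:20, 18:10–18:40, 19:00–20:10.
Oren free within 09:00–20:30: 14:25–14:30, 15:45–16:35, 17:10–18:25, 18:40–20:10.
Bob ∩ Rania: 09:35–12:05, 13:25–14:55, 18:25–18:40, 19:05–20:10.
Bob ∩ Rania ∩ Oren: 14:25–14:30, 19:05–20:10.
Windows ≥ 30 min: 19:05–20:10.
Latest start in the last window 19:05–20:10 is 20:10 − 30 min = 19:40.

19:40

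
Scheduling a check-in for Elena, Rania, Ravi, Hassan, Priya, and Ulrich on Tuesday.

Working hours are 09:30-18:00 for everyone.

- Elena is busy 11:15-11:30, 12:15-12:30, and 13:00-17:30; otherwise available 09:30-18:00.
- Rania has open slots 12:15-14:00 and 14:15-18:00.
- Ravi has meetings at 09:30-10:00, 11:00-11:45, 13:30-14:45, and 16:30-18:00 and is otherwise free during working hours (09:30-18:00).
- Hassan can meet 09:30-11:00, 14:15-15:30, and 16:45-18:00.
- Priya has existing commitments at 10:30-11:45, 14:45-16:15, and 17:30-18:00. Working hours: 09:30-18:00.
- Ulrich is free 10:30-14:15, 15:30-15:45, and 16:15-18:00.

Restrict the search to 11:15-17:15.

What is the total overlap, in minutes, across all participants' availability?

0 minutes

Elena free within 09:30–18:00: 09:30–11:15, 11:30–12:15, 12:30–13:00, 17:30–18:00.
Ravi free within 09:30–18:00: 10:00–11:00, 11:45–13:30, 14:45–16:30.
Priya free within 09:30–18:00: 09:30–10:30, 11:45–14:45, 16:15–17:30.
Elena ∩ Rania: 12:30–13:00, 17:30–18:00.
Elena ∩ Rania ∩ Ravi: 12:30–13:00.
Elena ∩ Rania ∩ Ravi ∩ Hassan: (none).
Elena ∩ Rania ∩ Ravi ∩ Hassan ∩ Priya: (none).
Elena ∩ Rania ∩ Ravi ∩ Hassan ∩ Priya ∩ Ulrich: (none).
Restricted to 11:15–17:15: (none).
Total common minutes: 0.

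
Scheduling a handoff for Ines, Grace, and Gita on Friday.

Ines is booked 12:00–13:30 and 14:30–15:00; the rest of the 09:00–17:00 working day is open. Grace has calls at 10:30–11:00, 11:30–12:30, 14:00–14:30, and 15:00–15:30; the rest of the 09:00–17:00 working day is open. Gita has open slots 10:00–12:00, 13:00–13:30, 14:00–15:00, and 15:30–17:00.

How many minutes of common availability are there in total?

Ines free within 09:00–17:00: 09:00–12:00, 13:30–14:30, 15:00–17:00.
Grace free within 09:00–17:00: 09:00–10:30, 11:00–11:30, 12:30–14:00, 14:30–15:00, 15:30–17:00.
Ines ∩ Grace: 09:00–10:30, 11:00–11:30, 13:30–14:00, 15:30–17:00.
Ines ∩ Grace ∩ Gita: 10:00–10:30, 11:00–11:30, 15:30–17:00.
Total common minutes: 30 + 30 + 90 = 150.

150 minutes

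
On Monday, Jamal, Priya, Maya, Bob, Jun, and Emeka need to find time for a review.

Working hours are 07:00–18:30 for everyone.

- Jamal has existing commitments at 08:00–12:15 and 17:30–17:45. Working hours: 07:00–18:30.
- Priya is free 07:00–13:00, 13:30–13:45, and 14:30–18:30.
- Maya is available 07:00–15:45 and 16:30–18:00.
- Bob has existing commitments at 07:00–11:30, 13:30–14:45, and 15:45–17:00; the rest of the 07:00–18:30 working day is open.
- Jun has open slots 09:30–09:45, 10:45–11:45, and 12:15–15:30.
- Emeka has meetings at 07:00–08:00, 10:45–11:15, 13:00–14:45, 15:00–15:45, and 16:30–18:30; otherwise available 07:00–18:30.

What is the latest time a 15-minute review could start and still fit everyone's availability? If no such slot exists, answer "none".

14:45

Jamal free within 07:00–18:30: 07:00–08:00, 12:15–17:30, 17:45–18:30.
Bob free within 07:00–18:30: 11:30–13:30, 14:45–15:45, 17:00–18:30.
Emeka free within 07:00–18:30: 08:00–10:45, 11:15–13:00, 14:45–15:00, 15:45–16:30.
Jamal ∩ Priya: 07:00–08:00, 12:15–13:00, 13:30–13:45, 14:30–17:30, 17:45–18:30.
Jamal ∩ Priya ∩ Maya: 07:00–08:00, 12:15–13:00, 13:30–13:45, 14:30–15:45, 16:30–17:30, 17:45–18:00.
Jamal ∩ Priya ∩ Maya ∩ Bob: 12:15–13:00, 14:45–15:45, 17:00–17:30, 17:45–18:00.
Jamal ∩ Priya ∩ Maya ∩ Bob ∩ Jun: 12:15–13:00, 14:45–15:30.
Jamal ∩ Priya ∩ Maya ∩ Bob ∩ Jun ∩ Emeka: 12:15–13:00, 14:45–15:00.
Windows ≥ 15 min: 12:15–13:00, 14:45–15:00.
Latest start in the last window 14:45–15:00 is 15:00 − 15 min = 14:45.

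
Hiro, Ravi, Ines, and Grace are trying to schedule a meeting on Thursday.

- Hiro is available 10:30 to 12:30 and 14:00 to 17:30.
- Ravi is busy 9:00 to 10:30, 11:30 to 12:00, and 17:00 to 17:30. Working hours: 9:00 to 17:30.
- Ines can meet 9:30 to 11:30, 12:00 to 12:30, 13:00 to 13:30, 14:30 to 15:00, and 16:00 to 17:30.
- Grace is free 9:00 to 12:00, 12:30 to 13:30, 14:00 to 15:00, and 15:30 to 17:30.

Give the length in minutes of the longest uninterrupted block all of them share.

60 minutes

Ravi free within 09:00–17:30: 10:30–11:30, 12:00–17:00.
Hiro ∩ Ravi: 10:30–11:30, 12:00–12:30, 14:00–17:00.
Hiro ∩ Ravi ∩ Ines: 10:30–11:30, 12:00–12:30, 14:30–15:00, 16:00–17:00.
Hiro ∩ Ravi ∩ Ines ∩ Grace: 10:30–11:30, 14:30–15:00, 16:00–17:00.
Common window lengths: 60, 30, 60 min; longest is 60.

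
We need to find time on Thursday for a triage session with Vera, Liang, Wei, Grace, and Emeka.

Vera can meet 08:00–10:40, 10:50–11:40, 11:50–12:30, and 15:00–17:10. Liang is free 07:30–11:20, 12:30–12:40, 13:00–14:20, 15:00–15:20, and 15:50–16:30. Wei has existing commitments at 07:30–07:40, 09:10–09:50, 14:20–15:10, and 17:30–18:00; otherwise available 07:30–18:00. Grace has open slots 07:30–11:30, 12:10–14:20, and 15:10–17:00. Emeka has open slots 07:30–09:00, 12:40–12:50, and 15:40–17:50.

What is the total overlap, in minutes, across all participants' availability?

100 minutes

Wei free within 07:30–18:00: 07:40–09:10, 09:50–14:20, 15:10–17:30.
Vera ∩ Liang: 08:00–10:40, 10:50–11:20, 15:00–15:20, 15:50–16:30.
Vera ∩ Liang ∩ Wei: 08:00–09:10, 09:50–10:40, 10:50–11:20, 15:10–15:20, 15:50–16:30.
Vera ∩ Liang ∩ Wei ∩ Grace: 08:00–09:10, 09:50–10:40, 10:50–11:20, 15:10–15:20, 15:50–16:30.
Vera ∩ Liang ∩ Wei ∩ Grace ∩ Emeka: 08:00–09:00, 15:50–16:30.
Total common minutes: 60 + 40 = 100.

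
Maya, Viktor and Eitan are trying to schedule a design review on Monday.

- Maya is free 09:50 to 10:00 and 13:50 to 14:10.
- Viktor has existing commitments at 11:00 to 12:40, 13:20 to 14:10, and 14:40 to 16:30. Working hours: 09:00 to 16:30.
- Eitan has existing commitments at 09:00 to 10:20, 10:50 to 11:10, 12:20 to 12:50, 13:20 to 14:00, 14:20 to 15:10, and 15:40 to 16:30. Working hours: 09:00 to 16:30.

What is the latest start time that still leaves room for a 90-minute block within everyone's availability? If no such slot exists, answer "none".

Viktor free within 09:00–16:30: 09:00–11:00, 12:40–13:20, 14:10–14:40.
Eitan free within 09:00–16:30: 10:20–10:50, 11:10–12:20, 12:50–13:20, 14:00–14:20, 15:10–15:40.
Maya ∩ Viktor: 09:50–10:00.
Maya ∩ Viktor ∩ Eitan: (none).
Windows ≥ 90 min: (none).

none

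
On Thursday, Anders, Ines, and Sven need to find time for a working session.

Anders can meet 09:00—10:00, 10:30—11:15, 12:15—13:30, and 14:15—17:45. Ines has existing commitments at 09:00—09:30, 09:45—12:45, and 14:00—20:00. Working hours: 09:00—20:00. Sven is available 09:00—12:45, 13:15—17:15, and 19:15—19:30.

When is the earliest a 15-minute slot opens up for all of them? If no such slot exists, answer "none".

Ines free within 09:00–20:00: 09:30–09:45, 12:45–14:00.
Anders ∩ Ines: 09:30–09:45, 12:45–13:30.
Anders ∩ Ines ∩ Sven: 09:30–09:45, 13:15–13:30.
Windows ≥ 15 min: 09:30–09:45, 13:15–13:30.
Earliest such window starts at 09:30.

09:30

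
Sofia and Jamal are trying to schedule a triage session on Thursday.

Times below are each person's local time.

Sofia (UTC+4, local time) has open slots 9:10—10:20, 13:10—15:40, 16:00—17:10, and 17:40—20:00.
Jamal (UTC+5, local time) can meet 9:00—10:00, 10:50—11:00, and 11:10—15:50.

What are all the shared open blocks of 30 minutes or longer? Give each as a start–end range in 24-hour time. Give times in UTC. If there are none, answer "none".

Sofia → UTC: 05:10–06:20, 09:10–11:40, 12:00–13:10, 13:40–16:00.
Jamal → UTC: 04:00–05:00, 05:50–06:00, 06:10–10:50.
Sofia ∩ Jamal: 05:50–06:00, 06:10–06:20, 09:10–10:50.
Windows ≥ 30 min: 09:10–10:50.

09:10–10:50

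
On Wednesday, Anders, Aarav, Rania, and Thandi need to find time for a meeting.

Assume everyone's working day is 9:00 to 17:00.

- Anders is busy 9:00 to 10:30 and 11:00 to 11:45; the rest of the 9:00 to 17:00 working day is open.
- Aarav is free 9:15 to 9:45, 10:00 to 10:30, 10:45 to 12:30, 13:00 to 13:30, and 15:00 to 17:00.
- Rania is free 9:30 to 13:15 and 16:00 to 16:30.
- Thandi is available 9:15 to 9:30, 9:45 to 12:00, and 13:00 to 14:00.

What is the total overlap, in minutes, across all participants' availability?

Anders free within 09:00–17:00: 10:30–11:00, 11:45–17:00.
Anders ∩ Aarav: 10:45–11:00, 11:45–12:30, 13:00–13:30, 15:00–17:00.
Anders ∩ Aarav ∩ Rania: 10:45–11:00, 11:45–12:30, 13:00–13:15, 16:00–16:30.
Anders ∩ Aarav ∩ Rania ∩ Thandi: 10:45–11:00, 11:45–12:00, 13:00–13:15.
Total common minutes: 15 + 15 + 15 = 45.

45 minutes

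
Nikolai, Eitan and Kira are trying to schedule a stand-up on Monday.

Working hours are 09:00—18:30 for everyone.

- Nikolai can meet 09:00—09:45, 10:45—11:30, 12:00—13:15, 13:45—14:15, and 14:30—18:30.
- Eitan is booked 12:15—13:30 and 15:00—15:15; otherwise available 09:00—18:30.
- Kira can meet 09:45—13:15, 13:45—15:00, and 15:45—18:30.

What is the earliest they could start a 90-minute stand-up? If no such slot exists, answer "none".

15:45

Eitan free within 09:00–18:30: 09:00–12:15, 13:30–15:00, 15:15–18:30.
Nikolai ∩ Eitan: 09:00–09:45, 10:45–11:30, 12:00–12:15, 13:45–14:15, 14:30–15:00, 15:15–18:30.
Nikolai ∩ Eitan ∩ Kira: 10:45–11:30, 12:00–12:15, 13:45–14:15, 14:30–15:00, 15:45–18:30.
Windows ≥ 90 min: 15:45–18:30.
Earliest such window starts at 15:45.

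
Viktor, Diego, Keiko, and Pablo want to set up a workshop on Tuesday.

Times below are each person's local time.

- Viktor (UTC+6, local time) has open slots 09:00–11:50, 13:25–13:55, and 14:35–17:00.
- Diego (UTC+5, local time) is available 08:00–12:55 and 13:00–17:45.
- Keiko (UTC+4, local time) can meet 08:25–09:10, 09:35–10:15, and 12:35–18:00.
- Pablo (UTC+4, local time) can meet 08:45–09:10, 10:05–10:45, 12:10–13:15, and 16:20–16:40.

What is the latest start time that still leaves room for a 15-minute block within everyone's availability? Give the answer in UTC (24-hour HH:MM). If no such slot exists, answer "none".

09:00

Viktor → UTC: 03:00–05:50, 07:25–07:55, 08:35–11:00.
Diego → UTC: 03:00–07:55, 08:00–12:45.
Keiko → UTC: 04:25–05:10, 05:35–06:15, 08:35–14:00.
Pablo → UTC: 04:45–05:10, 06:05–06:45, 08:10–09:15, 12:20–12:40.
Viktor ∩ Diego: 03:00–05:50, 07:25–07:55, 08:35–11:00.
Viktor ∩ Diego ∩ Keiko: 04:25–05:10, 05:35–05:50, 08:35–11:00.
Viktor ∩ Diego ∩ Keiko ∩ Pablo: 04:45–05:10, 08:35–09:15.
Windows ≥ 15 min: 04:45–05:10, 08:35–09:15.
Latest start in the last window 08:35–09:15 is 09:15 − 15 min = 09:00.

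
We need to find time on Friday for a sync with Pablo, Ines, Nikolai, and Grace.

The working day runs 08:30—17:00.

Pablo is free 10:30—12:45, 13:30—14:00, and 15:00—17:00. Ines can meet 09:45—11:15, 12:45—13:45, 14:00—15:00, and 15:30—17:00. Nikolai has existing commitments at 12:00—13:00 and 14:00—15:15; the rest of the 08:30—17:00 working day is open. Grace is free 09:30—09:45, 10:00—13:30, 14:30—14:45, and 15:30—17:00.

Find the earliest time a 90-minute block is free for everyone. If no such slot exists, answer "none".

15:30

Nikolai free within 08:30–17:00: 08:30–12:00, 13:00–14:00, 15:15–17:00.
Pablo ∩ Ines: 10:30–11:15, 13:30–13:45, 15:30–17:00.
Pablo ∩ Ines ∩ Nikolai: 10:30–11:15, 13:30–13:45, 15:30–17:00.
Pablo ∩ Ines ∩ Nikolai ∩ Grace: 10:30–11:15, 15:30–17:00.
Windows ≥ 90 min: 15:30–17:00.
Earliest such window starts at 15:30.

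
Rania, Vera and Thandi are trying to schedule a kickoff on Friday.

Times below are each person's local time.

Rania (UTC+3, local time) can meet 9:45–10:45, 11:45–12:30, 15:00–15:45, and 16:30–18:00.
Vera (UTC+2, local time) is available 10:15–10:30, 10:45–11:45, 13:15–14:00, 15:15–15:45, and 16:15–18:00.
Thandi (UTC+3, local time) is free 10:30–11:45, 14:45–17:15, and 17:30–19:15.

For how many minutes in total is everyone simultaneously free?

45 minutes

Rania → UTC: 06:45–07:45, 08:45–09:30, 12:00–12:45, 13:30–15:00.
Vera → UTC: 08:15–08:30, 08:45–09:45, 11:15–12:00, 13:15–13:45, 14:15–16:00.
Thandi → UTC: 07:30–08:45, 11:45–14:15, 14:30–16:15.
Rania ∩ Vera: 08:45–09:30, 13:30–13:45, 14:15–15:00.
Rania ∩ Vera ∩ Thandi: 13:30–13:45, 14:30–15:00.
Total common minutes: 15 + 30 = 45.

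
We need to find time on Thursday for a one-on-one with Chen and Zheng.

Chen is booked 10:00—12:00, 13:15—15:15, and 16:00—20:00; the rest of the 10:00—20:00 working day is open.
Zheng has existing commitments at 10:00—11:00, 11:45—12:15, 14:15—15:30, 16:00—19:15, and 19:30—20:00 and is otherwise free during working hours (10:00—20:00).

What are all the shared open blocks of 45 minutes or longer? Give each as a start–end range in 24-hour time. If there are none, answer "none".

12:15–13:15

Chen free within 10:00–20:00: 12:00–13:15, 15:15–16:00.
Zheng free within 10:00–20:00: 11:00–11:45, 12:15–14:15, 15:30–16:00, 19:15–19:30.
Chen ∩ Zheng: 12:15–13:15, 15:30–16:00.
Windows ≥ 45 min: 12:15–13:15.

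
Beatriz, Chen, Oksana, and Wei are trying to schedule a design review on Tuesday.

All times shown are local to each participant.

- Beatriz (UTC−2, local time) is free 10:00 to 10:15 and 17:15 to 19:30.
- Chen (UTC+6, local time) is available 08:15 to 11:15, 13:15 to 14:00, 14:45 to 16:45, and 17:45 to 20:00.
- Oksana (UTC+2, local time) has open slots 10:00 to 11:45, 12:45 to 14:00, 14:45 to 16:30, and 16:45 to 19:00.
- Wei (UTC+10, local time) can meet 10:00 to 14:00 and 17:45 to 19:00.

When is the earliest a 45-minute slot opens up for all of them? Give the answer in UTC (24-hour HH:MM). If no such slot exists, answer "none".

Beatriz → UTC: 12:00–12:15, 19:15–21:30.
Chen → UTC: 02:15–05:15, 07:15–08:00, 08:45–10:45, 11:45–14:00.
Oksana → UTC: 08:00–09:45, 10:45–12:00, 12:45–14:30, 14:45–17:00.
Wei → UTC: 00:00–04:00, 07:45–09:00.
Beatriz ∩ Chen: 12:00–12:15.
Beatriz ∩ Chen ∩ Oksana: (none).
Beatriz ∩ Chen ∩ Oksana ∩ Wei: (none).
Windows ≥ 45 min: (none).

none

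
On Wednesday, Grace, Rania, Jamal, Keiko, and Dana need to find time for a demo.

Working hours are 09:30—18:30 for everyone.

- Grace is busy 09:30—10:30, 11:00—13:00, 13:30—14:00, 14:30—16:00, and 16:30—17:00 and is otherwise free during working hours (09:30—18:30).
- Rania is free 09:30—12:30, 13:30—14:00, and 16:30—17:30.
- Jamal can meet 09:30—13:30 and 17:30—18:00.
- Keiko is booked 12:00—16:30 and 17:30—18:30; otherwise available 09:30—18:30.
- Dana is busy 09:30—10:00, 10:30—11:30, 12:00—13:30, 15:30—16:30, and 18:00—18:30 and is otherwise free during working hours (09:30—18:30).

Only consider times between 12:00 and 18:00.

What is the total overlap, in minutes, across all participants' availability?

0 minutes

Grace free within 09:30–18:30: 10:30–11:00, 13:00–13:30, 14:00–14:30, 16:00–16:30, 17:00–18:30.
Keiko free within 09:30–18:30: 09:30–12:00, 16:30–17:30.
Dana free within 09:30–18:30: 10:00–10:30, 11:30–12:00, 13:30–15:30, 16:30–18:00.
Grace ∩ Rania: 10:30–11:00, 17:00–17:30.
Grace ∩ Rania ∩ Jamal: 10:30–11:00.
Grace ∩ Rania ∩ Jamal ∩ Keiko: 10:30–11:00.
Grace ∩ Rania ∩ Jamal ∩ Keiko ∩ Dana: (none).
Restricted to 12:00–18:00: (none).
Total common minutes: 0.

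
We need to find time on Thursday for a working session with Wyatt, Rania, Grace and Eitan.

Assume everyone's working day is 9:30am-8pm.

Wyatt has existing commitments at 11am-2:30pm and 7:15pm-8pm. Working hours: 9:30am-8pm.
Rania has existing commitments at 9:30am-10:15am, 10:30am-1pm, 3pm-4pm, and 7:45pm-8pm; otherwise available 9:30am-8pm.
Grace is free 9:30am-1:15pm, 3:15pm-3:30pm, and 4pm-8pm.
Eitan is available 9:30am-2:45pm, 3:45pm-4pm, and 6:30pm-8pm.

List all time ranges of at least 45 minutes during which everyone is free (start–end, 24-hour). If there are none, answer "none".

18:30–19:15

Wyatt free within 09:30–20:00: 09:30–11:00, 14:30–19:15.
Rania free within 09:30–20:00: 10:15–10:30, 13:00–15:00, 16:00–19:45.
Wyatt ∩ Rania: 10:15–10:30, 14:30–15:00, 16:00–19:15.
Wyatt ∩ Rania ∩ Grace: 10:15–10:30, 16:00–19:15.
Wyatt ∩ Rania ∩ Grace ∩ Eitan: 10:15–10:30, 18:30–19:15.
Windows ≥ 45 min: 18:30–19:15.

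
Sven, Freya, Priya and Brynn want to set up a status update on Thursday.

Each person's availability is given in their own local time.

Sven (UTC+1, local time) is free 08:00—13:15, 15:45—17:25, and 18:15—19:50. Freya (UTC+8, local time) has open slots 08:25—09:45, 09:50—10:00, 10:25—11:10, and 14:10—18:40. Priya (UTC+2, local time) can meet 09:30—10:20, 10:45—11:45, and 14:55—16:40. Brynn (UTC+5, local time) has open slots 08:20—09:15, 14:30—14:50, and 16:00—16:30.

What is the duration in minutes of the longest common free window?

Sven → UTC: 07:00–12:15, 14:45–16:25, 17:15–18:50.
Freya → UTC: 00:25–01:45, 01:50–02:00, 02:25–03:10, 06:10–10:40.
Priya → UTC: 07:30–08:20, 08:45–09:45, 12:55–14:40.
Brynn → UTC: 03:20–04:15, 09:30–09:50, 11:00–11:30.
Sven ∩ Freya: 07:00–10:40.
Sven ∩ Freya ∩ Priya: 07:30–08:20, 08:45–09:45.
Sven ∩ Freya ∩ Priya ∩ Brynn: 09:30–09:45.
Single common window of 15 minutes.

15 minutes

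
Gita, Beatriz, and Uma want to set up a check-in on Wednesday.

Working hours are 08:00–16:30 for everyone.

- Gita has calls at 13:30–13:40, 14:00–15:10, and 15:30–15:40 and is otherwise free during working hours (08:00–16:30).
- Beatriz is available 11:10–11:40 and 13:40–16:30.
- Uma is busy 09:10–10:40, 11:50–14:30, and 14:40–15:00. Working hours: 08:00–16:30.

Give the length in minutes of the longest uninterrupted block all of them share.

50 minutes

Gita free within 08:00–16:30: 08:00–13:30, 13:40–14:00, 15:10–15:30, 15:40–16:30.
Uma free within 08:00–16:30: 08:00–09:10, 10:40–11:50, 14:30–14:40, 15:00–16:30.
Gita ∩ Beatriz: 11:10–11:40, 13:40–14:00, 15:10–15:30, 15:40–16:30.
Gita ∩ Beatriz ∩ Uma: 11:10–11:40, 15:10–15:30, 15:40–16:30.
Common window lengths: 30, 20, 50 min; longest is 50.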